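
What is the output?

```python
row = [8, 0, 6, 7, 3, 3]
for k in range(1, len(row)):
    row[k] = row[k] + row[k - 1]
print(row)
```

k=1: row[1] = 0+8 = 8 → [8, 8, 6, 7, 3, 3]
k=2: row[2] = 6+8 = 14 → [8, 8, 14, 7, 3, 3]
k=3: row[3] = 7+14 = 21 → [8, 8, 14, 21, 3, 3]
k=4: row[4] = 3+21 = 24 → [8, 8, 14, 21, 24, 3]
k=5: row[5] = 3+24 = 27 → [8, 8, 14, 21, 24, 27]

[8, 8, 14, 21, 24, 27]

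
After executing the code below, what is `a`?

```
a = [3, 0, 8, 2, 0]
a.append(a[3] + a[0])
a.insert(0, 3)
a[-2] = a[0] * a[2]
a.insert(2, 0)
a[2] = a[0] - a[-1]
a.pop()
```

[3, 3, -2, 0, 8, 2, 0]

append a[3]+a[0] = 2+3 = 5 → [3, 0, 8, 2, 0, 5]
insert 3 at 0 → [3, 3, 0, 8, 2, 0, 5]
a[-2] = a[0]*a[2] = 3*0 = 0 → [3, 3, 0, 8, 2, 0, 5]
insert 0 at 2 → [3, 3, 0, 0, 8, 2, 0, 5]
a[2] = a[0]-a[-1] = 3-5 = -2 → [3, 3, -2, 0, 8, 2, 0, 5]
pop() removes 5 → [3, 3, -2, 0, 8, 2, 0]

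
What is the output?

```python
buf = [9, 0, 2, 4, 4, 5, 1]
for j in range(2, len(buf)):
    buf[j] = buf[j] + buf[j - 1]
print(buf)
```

[9, 0, 2, 6, 10, 15, 16]

j=2: buf[2] = 2+0 = 2 → [9, 0, 2, 4, 4, 5, 1]
j=3: buf[3] = 4+2 = 6 → [9, 0, 2, 6, 4, 5, 1]
j=4: buf[4] = 4+6 = 10 → [9, 0, 2, 6, 10, 5, 1]
j=5: buf[5] = 5+10 = 15 → [9, 0, 2, 6, 10, 15, 1]
j=6: buf[6] = 1+15 = 16 → [9, 0, 2, 6, 10, 15, 16]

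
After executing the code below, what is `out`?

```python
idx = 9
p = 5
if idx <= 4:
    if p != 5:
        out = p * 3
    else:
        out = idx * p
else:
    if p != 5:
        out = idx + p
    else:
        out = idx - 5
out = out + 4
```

idx=9, p=5
idx <= 4 is False; p != 5 is False
→ out = idx - 5 = 4
out = 4+4 = 8

8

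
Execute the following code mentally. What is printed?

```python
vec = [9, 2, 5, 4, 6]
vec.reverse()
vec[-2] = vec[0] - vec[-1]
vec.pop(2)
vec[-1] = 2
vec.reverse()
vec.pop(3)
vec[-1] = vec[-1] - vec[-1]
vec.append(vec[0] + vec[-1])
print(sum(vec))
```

reverse → [6, 4, 5, 2, 9]
vec[-2] = vec[0]-vec[-1] = 6-9 = -3 → [6, 4, 5, -3, 9]
pop(2) removes 5 → [6, 4, -3, 9]
vec[-1] = 2 → [6, 4, -3, 2]
reverse → [2, -3, 4, 6]
pop(3) removes 6 → [2, -3, 4]
vec[-1] = vec[-1]-vec[-1] = 4-4 = 0 → [2, -3, 0]
append vec[0]+vec[-1] = 2+0 = 2 → [2, -3, 0, 2]
sum = 1

1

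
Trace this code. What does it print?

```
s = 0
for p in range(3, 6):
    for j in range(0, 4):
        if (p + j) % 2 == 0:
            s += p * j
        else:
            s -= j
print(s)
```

p=3,j=0: odd sum, s = 0-0 = 0
p=3,j=1: even sum, s = 0+3 = 3
p=3,j=2: odd sum, s = 3-2 = 1
p=3,j=3: even sum, s = 1+9 = 10
p=4,j=0: even sum, s = 10+0 = 10
p=4,j=1: odd sum, s = 10-1 = 9
p=4,j=2: even sum, s = 9+8 = 17
p=4,j=3: odd sum, s = 17-3 = 14
p=5,j=0: odd sum, s = 14-0 = 14
p=5,j=1: even sum, s = 14+5 = 19
p=5,j=2: odd sum, s = 19-2 = 17
p=5,j=3: even sum, s = 17+15 = 32

32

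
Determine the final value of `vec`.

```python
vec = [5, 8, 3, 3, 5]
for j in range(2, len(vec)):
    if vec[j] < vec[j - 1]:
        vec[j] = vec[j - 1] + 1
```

[5, 8, 9, 10, 11]

j=2: 3<8, vec[2] = 8+1 = 9 → [5, 8, 9, 3, 5]
j=3: 3<9, vec[3] = 9+1 = 10 → [5, 8, 9, 10, 5]
j=4: 5<10, vec[4] = 10+1 = 11 → [5, 8, 9, 10, 11]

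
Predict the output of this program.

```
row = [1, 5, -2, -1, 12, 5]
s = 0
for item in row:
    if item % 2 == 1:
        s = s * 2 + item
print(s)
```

item=1: odd, s = 0*2+1 = 1
item=5: odd, s = 1*2+5 = 7
item=-2: not odd
item=-1: odd, s = 7*2+(-1) = 13
item=12: not odd
item=5: odd, s = 13*2+5 = 31

31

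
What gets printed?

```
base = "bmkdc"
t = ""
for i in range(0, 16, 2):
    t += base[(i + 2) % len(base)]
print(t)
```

kcmdbkcm

i=0: add base[2]='k' → 'k'
i=2: add base[4]='c' → 'kc'
i=4: add base[1]='m' → 'kcm'
i=6: add base[3]='d' → 'kcmd'
i=8: add base[0]='b' → 'kcmdb'
i=10: add base[2]='k' → 'kcmdbk'
i=12: add base[4]='c' → 'kcmdbkc'
i=14: add base[1]='m' → 'kcmdbkcm'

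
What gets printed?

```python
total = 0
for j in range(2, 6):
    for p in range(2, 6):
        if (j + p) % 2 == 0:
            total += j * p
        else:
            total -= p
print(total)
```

72

j=2,p=2: even sum, total = 0+4 = 4
j=2,p=3: odd sum, total = 4-3 = 1
j=2,p=4: even sum, total = 1+8 = 9
j=2,p=5: odd sum, total = 9-5 = 4
j=3,p=2: odd sum, total = 4-2 = 2
j=3,p=3: even sum, total = 2+9 = 11
j=3,p=4: odd sum, total = 11-4 = 7
j=3,p=5: even sum, total = 7+15 = 22
j=4,p=2: even sum, total = 22+8 = 30
j=4,p=3: odd sum, total = 30-3 = 27
j=4,p=4: even sum, total = 27+16 = 43
j=4,p=5: odd sum, total = 43-5 = 38
j=5,p=2: odd sum, total = 38-2 = 36
j=5,p=3: even sum, total = 36+15 = 51
j=5,p=4: odd sum, total = 51-4 = 47
j=5,p=5: even sum, total = 47+25 = 72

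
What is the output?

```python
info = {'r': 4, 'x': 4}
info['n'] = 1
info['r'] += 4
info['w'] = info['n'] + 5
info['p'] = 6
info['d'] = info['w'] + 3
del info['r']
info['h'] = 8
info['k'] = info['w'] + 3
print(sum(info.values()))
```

info['n'] = 1 → {'r': 4, 'x': 4, 'n': 1}
info['r'] = 4+4 = 8 → {'r': 8, 'x': 4, 'n': 1}
info['w'] = info['n']+5 = 6 → {'r': 8, 'x': 4, 'n': 1, 'w': 6}
info['p'] = 6 → {'r': 8, 'x': 4, 'n': 1, 'w': 6, 'p': 6}
info['d'] = info['w']+3 = 9 → {'r': 8, 'x': 4, 'n': 1, 'w': 6, 'p': 6, 'd': 9}
del 'r' → {'x': 4, 'n': 1, 'w': 6, 'p': 6, 'd': 9}
info['h'] = 8 → {'x': 4, 'n': 1, 'w': 6, 'p': 6, 'd': 9, 'h': 8}
info['k'] = info['w']+3 = 9 → {'x': 4, 'n': 1, 'w': 6, 'p': 6, 'd': 9, 'h': 8, 'k': 9}
sum of values = 43

43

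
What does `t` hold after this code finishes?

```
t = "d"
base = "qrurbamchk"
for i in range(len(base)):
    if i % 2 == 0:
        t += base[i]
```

'dqubmh'

i=0: add 'q' → 'dq'
i=1: skip
i=2: add 'u' → 'dqu'
i=3: skip
i=4: add 'b' → 'dqub'
i=5: skip
i=6: add 'm' → 'dqubm'
i=7: skip
i=8: add 'h' → 'dqubmh'
i=9: skip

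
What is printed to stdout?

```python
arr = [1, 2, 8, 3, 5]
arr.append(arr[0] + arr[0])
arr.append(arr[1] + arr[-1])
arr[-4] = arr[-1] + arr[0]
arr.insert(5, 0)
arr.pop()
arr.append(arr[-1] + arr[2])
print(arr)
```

[1, 2, 8, 5, 5, 0, 2, 10]

append arr[0]+arr[0] = 1+1 = 2 → [1, 2, 8, 3, 5, 2]
append arr[1]+arr[-1] = 2+2 = 4 → [1, 2, 8, 3, 5, 2, 4]
arr[-4] = arr[-1]+arr[0] = 4+1 = 5 → [1, 2, 8, 5, 5, 2, 4]
insert 0 at 5 → [1, 2, 8, 5, 5, 0, 2, 4]
pop() removes 4 → [1, 2, 8, 5, 5, 0, 2]
append arr[-1]+arr[2] = 2+8 = 10 → [1, 2, 8, 5, 5, 0, 2, 10]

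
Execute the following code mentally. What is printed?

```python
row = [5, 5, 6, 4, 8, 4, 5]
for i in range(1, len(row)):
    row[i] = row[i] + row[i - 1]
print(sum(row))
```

148

i=1: row[1] = 5+5 = 10 → [5, 10, 6, 4, 8, 4, 5]
i=2: row[2] = 6+10 = 16 → [5, 10, 16, 4, 8, 4, 5]
i=3: row[3] = 4+16 = 20 → [5, 10, 16, 20, 8, 4, 5]
i=4: row[4] = 8+20 = 28 → [5, 10, 16, 20, 28, 4, 5]
i=5: row[5] = 4+28 = 32 → [5, 10, 16, 20, 28, 32, 5]
i=6: row[6] = 5+32 = 37 → [5, 10, 16, 20, 28, 32, 37]
sum = 148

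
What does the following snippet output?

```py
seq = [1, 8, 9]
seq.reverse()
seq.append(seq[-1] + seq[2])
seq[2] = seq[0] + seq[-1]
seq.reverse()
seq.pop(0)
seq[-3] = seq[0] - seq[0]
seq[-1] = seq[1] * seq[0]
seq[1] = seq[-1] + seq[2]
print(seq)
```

[0, 0, 0]

reverse → [9, 8, 1]
append seq[-1]+seq[2] = 1+1 = 2 → [9, 8, 1, 2]
seq[2] = seq[0]+seq[-1] = 9+2 = 11 → [9, 8, 11, 2]
reverse → [2, 11, 8, 9]
pop(0) removes 2 → [11, 8, 9]
seq[-3] = seq[0]-seq[0] = 11-11 = 0 → [0, 8, 9]
seq[-1] = seq[1]*seq[0] = 8*0 = 0 → [0, 8, 0]
seq[1] = seq[-1]+seq[2] = 0+0 = 0 → [0, 0, 0]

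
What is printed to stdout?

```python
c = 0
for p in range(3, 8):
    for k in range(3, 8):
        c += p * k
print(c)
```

p=3,k=3: c = 0+9 = 9
p=3,k=4: c = 9+12 = 21
p=3,k=5: c = 21+15 = 36
p=3,k=6: c = 36+18 = 54
p=3,k=7: c = 54+21 = 75
p=4,k=3: c = 75+12 = 87
p=4,k=4: c = 87+16 = 103
p=4,k=5: c = 103+20 = 123
p=4,k=6: c = 123+24 = 147
p=4,k=7: c = 147+28 = 175
p=5,k=3: c = 175+15 = 190
p=5,k=4: c = 190+20 = 210
p=5,k=5: c = 210+25 = 235
p=5,k=6: c = 235+30 = 265
p=5,k=7: c = 265+35 = 300
p=6,k=3: c = 300+18 = 318
p=6,k=4: c = 318+24 = 342
p=6,k=5: c = 342+30 = 372
p=6,k=6: c = 372+36 = 408
p=6,k=7: c = 408+42 = 450
p=7,k=3: c = 450+21 = 471
p=7,k=4: c = 471+28 = 499
p=7,k=5: c = 499+35 = 534
p=7,k=6: c = 534+42 = 576
p=7,k=7: c = 576+49 = 625

625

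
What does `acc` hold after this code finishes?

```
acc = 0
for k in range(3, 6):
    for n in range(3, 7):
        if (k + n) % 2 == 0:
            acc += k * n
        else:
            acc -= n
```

76

k=3,n=3: even sum, acc = 0+9 = 9
k=3,n=4: odd sum, acc = 9-4 = 5
k=3,n=5: even sum, acc = 5+15 = 20
k=3,n=6: odd sum, acc = 20-6 = 14
k=4,n=3: odd sum, acc = 14-3 = 11
k=4,n=4: even sum, acc = 11+16 = 27
k=4,n=5: odd sum, acc = 27-5 = 22
k=4,n=6: even sum, acc = 22+24 = 46
k=5,n=3: even sum, acc = 46+15 = 61
k=5,n=4: odd sum, acc = 61-4 = 57
k=5,n=5: even sum, acc = 57+25 = 82
k=5,n=6: odd sum, acc = 82-6 = 76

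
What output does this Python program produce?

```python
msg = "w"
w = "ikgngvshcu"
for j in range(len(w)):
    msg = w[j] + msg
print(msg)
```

j=0: prepend 'i' → 'iw'
j=1: prepend 'k' → 'kiw'
j=2: prepend 'g' → 'gkiw'
j=3: prepend 'n' → 'ngkiw'
j=4: prepend 'g' → 'gngkiw'
j=5: prepend 'v' → 'vgngkiw'
j=6: prepend 's' → 'svgngkiw'
j=7: prepend 'h' → 'hsvgngkiw'
j=8: prepend 'c' → 'chsvgngkiw'
j=9: prepend 'u' → 'uchsvgngkiw'

uchsvgngkiw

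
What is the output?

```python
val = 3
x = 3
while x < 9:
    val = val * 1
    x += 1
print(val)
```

3

x=3: val = 3*1 = 3
x=4: val = 3*1 = 3
x=5: val = 3*1 = 3
x=6: val = 3*1 = 3
x=7: val = 3*1 = 3
x=8: val = 3*1 = 3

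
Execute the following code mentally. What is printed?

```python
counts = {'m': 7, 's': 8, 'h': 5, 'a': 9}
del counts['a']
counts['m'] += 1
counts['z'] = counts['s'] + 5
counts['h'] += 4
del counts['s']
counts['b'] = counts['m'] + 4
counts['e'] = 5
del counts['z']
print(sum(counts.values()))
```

del 'a' → {'m': 7, 's': 8, 'h': 5}
counts['m'] = 7+1 = 8 → {'m': 8, 's': 8, 'h': 5}
counts['z'] = counts['s']+5 = 13 → {'m': 8, 's': 8, 'h': 5, 'z': 13}
counts['h'] = 5+4 = 9 → {'m': 8, 's': 8, 'h': 9, 'z': 13}
del 's' → {'m': 8, 'h': 9, 'z': 13}
counts['b'] = counts['m']+4 = 12 → {'m': 8, 'h': 9, 'z': 13, 'b': 12}
counts['e'] = 5 → {'m': 8, 'h': 9, 'z': 13, 'b': 12, 'e': 5}
del 'z' → {'m': 8, 'h': 9, 'b': 12, 'e': 5}
sum of values = 34

34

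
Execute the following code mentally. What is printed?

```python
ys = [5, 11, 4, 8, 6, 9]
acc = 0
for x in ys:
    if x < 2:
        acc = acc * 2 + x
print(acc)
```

0

x=5: not <2
x=11: not <2
x=4: not <2
x=8: not <2
x=6: not <2
x=9: not <2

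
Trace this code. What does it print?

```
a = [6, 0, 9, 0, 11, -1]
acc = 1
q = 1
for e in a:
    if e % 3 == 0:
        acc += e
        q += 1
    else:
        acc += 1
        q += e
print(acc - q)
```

3

e=6: %3==0, acc = 1+6 = 7; q=2
e=0: %3==0, acc = 7+0 = 7; q=3
e=9: %3==0, acc = 7+9 = 16; q=4
e=0: %3==0, acc = 16+0 = 16; q=5
e=11: not %3==0, acc = 16+1 = 17; q=16
e=-1: not %3==0, acc = 17+1 = 18; q=15
acc-q = 18-15 = 3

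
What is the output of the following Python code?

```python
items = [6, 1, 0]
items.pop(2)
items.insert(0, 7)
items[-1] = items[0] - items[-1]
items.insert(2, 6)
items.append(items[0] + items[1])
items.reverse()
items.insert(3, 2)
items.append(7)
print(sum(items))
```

pop(2) removes 0 → [6, 1]
insert 7 at 0 → [7, 6, 1]
items[-1] = items[0]-items[-1] = 7-1 = 6 → [7, 6, 6]
insert 6 at 2 → [7, 6, 6, 6]
append items[0]+items[1] = 7+6 = 13 → [7, 6, 6, 6, 13]
reverse → [13, 6, 6, 6, 7]
insert 2 at 3 → [13, 6, 6, 2, 6, 7]
append 7 → [13, 6, 6, 2, 6, 7, 7]
sum = 47

47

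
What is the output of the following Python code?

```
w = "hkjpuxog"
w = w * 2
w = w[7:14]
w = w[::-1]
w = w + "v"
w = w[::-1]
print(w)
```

repeat ×2 → 'hkjpuxoghkjpuxog'
slice [7:14] → 'ghkjpux'
reverse → 'xupjkhg'
+ 'v' → 'xupjkhgv'
reverse → 'vghkjpux'

vghkjpux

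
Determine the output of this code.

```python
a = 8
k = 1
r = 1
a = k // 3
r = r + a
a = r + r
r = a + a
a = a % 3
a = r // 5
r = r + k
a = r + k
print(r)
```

5

a = 1//3 = 0
r = 1+0 = 1
a = 1+1 = 2
r = 2+2 = 4
a = 2%3 = 2
a = 4//5 = 0
r = 4+1 = 5
a = 5+1 = 6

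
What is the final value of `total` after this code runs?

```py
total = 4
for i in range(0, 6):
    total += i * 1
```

19

i=0: total = 4+0*1 = 4
i=1: total = 4+1*1 = 5
i=2: total = 5+2*1 = 7
i=3: total = 7+3*1 = 10
i=4: total = 10+4*1 = 14
i=5: total = 14+5*1 = 19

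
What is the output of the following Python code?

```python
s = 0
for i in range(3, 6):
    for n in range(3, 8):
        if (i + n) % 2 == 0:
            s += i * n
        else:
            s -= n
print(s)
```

125

i=3,n=3: even sum, s = 0+9 = 9
i=3,n=4: odd sum, s = 9-4 = 5
i=3,n=5: even sum, s = 5+15 = 20
i=3,n=6: odd sum, s = 20-6 = 14
i=3,n=7: even sum, s = 14+21 = 35
i=4,n=3: odd sum, s = 35-3 = 32
i=4,n=4: even sum, s = 32+16 = 48
i=4,n=5: odd sum, s = 48-5 = 43
i=4,n=6: even sum, s = 43+24 = 67
i=4,n=7: odd sum, s = 67-7 = 60
i=5,n=3: even sum, s = 60+15 = 75
i=5,n=4: odd sum, s = 75-4 = 71
i=5,n=5: even sum, s = 71+25 = 96
i=5,n=6: odd sum, s = 96-6 = 90
i=5,n=7: even sum, s = 90+35 = 125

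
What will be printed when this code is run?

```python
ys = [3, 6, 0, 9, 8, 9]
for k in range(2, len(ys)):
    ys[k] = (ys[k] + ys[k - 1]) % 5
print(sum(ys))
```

15

k=2: ys[2] = (0+6)%5 = 1 → [3, 6, 1, 9, 8, 9]
k=3: ys[3] = (9+1)%5 = 0 → [3, 6, 1, 0, 8, 9]
k=4: ys[4] = (8+0)%5 = 3 → [3, 6, 1, 0, 3, 9]
k=5: ys[5] = (9+3)%5 = 2 → [3, 6, 1, 0, 3, 2]
sum = 15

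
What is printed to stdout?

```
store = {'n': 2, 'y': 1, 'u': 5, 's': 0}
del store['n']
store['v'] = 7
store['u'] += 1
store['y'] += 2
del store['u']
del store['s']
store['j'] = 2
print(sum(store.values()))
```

del 'n' → {'y': 1, 'u': 5, 's': 0}
store['v'] = 7 → {'y': 1, 'u': 5, 's': 0, 'v': 7}
store['u'] = 5+1 = 6 → {'y': 1, 'u': 6, 's': 0, 'v': 7}
store['y'] = 1+2 = 3 → {'y': 3, 'u': 6, 's': 0, 'v': 7}
del 'u' → {'y': 3, 's': 0, 'v': 7}
del 's' → {'y': 3, 'v': 7}
store['j'] = 2 → {'y': 3, 'v': 7, 'j': 2}
sum of values = 12

12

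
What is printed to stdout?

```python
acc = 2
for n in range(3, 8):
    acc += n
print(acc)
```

27

n=3: acc = 2+3 = 5
n=4: acc = 5+4 = 9
n=5: acc = 9+5 = 14
n=6: acc = 14+6 = 20
n=7: acc = 20+7 = 27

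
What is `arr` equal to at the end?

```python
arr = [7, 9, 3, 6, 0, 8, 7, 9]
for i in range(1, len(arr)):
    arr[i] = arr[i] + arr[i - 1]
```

[7, 16, 19, 25, 25, 33, 40, 49]

i=1: arr[1] = 9+7 = 16 → [7, 16, 3, 6, 0, 8, 7, 9]
i=2: arr[2] = 3+16 = 19 → [7, 16, 19, 6, 0, 8, 7, 9]
i=3: arr[3] = 6+19 = 25 → [7, 16, 19, 25, 0, 8, 7, 9]
i=4: arr[4] = 0+25 = 25 → [7, 16, 19, 25, 25, 8, 7, 9]
i=5: arr[5] = 8+25 = 33 → [7, 16, 19, 25, 25, 33, 7, 9]
i=6: arr[6] = 7+33 = 40 → [7, 16, 19, 25, 25, 33, 40, 9]
i=7: arr[7] = 9+40 = 49 → [7, 16, 19, 25, 25, 33, 40, 49]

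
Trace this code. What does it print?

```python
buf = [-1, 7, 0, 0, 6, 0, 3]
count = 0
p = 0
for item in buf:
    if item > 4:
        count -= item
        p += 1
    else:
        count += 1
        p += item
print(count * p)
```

item=-1: not >4, count = 0+1 = 1; p=-1
item=7: >4, count = 1-7 = -6; p=0
item=0: not >4, count = (-6)+1 = -5; p=0
item=0: not >4, count = (-5)+1 = -4; p=0
item=6: >4, count = (-4)-6 = -10; p=1
item=0: not >4, count = (-10)+1 = -9; p=1
item=3: not >4, count = (-9)+1 = -8; p=4
count*p = (-8)*4 = -32

-32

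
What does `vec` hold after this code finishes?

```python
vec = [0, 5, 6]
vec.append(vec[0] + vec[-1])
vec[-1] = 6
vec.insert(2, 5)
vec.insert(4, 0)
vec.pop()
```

[0, 5, 5, 6, 0]

append vec[0]+vec[-1] = 0+6 = 6 → [0, 5, 6, 6]
vec[-1] = 6 → [0, 5, 6, 6]
insert 5 at 2 → [0, 5, 5, 6, 6]
insert 0 at 4 → [0, 5, 5, 6, 0, 6]
pop() removes 6 → [0, 5, 5, 6, 0]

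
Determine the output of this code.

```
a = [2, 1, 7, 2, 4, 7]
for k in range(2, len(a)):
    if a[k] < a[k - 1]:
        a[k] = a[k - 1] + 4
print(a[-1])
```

k=2: 7>=1, unchanged → [2, 1, 7, 2, 4, 7]
k=3: 2<7, a[3] = 7+4 = 11 → [2, 1, 7, 11, 4, 7]
k=4: 4<11, a[4] = 11+4 = 15 → [2, 1, 7, 11, 15, 7]
k=5: 7<15, a[5] = 15+4 = 19 → [2, 1, 7, 11, 15, 19]

19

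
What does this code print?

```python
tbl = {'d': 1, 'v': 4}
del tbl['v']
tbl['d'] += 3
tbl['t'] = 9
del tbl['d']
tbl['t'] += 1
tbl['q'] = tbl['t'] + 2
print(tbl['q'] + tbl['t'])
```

del 'v' → {'d': 1}
tbl['d'] = 1+3 = 4 → {'d': 4}
tbl['t'] = 9 → {'d': 4, 't': 9}
del 'd' → {'t': 9}
tbl['t'] = 9+1 = 10 → {'t': 10}
tbl['q'] = tbl['t']+2 = 12 → {'t': 10, 'q': 12}
tbl['q']+tbl['t'] = 12+10 = 22

22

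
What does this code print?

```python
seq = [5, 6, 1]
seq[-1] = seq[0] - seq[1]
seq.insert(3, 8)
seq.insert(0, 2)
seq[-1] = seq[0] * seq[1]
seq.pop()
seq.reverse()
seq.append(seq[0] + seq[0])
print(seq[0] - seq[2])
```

seq[-1] = seq[0]-seq[1] = 5-6 = -1 → [5, 6, -1]
insert 8 at 3 → [5, 6, -1, 8]
insert 2 at 0 → [2, 5, 6, -1, 8]
seq[-1] = seq[0]*seq[1] = 2*5 = 10 → [2, 5, 6, -1, 10]
pop() removes 10 → [2, 5, 6, -1]
reverse → [-1, 6, 5, 2]
append seq[0]+seq[0] = (-1)+(-1) = -2 → [-1, 6, 5, 2, -2]
seq[0]-seq[2] = (-1)-5 = -6

-6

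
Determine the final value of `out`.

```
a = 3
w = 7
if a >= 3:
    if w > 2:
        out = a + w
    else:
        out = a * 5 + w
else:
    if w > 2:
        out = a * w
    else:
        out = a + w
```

10

a=3, w=7
a >= 3 is True; w > 2 is True
→ out = a + w = 10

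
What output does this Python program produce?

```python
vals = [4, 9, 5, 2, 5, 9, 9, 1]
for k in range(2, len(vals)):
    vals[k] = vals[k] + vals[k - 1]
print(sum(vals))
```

k=2: vals[2] = 5+9 = 14 → [4, 9, 14, 2, 5, 9, 9, 1]
k=3: vals[3] = 2+14 = 16 → [4, 9, 14, 16, 5, 9, 9, 1]
k=4: vals[4] = 5+16 = 21 → [4, 9, 14, 16, 21, 9, 9, 1]
k=5: vals[5] = 9+21 = 30 → [4, 9, 14, 16, 21, 30, 9, 1]
k=6: vals[6] = 9+30 = 39 → [4, 9, 14, 16, 21, 30, 39, 1]
k=7: vals[7] = 1+39 = 40 → [4, 9, 14, 16, 21, 30, 39, 40]
sum = 173

173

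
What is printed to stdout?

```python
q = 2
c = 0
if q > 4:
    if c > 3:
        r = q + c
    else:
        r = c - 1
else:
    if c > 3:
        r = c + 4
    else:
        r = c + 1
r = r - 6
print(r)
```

q=2, c=0
q > 4 is False; c > 3 is False
→ r = c + 1 = 1
r = 1-6 = -5

-5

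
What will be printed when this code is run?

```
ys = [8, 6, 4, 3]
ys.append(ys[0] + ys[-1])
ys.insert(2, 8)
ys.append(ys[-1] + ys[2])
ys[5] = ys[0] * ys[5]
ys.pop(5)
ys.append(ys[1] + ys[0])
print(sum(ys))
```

append ys[0]+ys[-1] = 8+3 = 11 → [8, 6, 4, 3, 11]
insert 8 at 2 → [8, 6, 8, 4, 3, 11]
append ys[-1]+ys[2] = 11+8 = 19 → [8, 6, 8, 4, 3, 11, 19]
ys[5] = ys[0]*ys[5] = 8*11 = 88 → [8, 6, 8, 4, 3, 88, 19]
pop(5) removes 88 → [8, 6, 8, 4, 3, 19]
append ys[1]+ys[0] = 6+8 = 14 → [8, 6, 8, 4, 3, 19, 14]
sum = 62

62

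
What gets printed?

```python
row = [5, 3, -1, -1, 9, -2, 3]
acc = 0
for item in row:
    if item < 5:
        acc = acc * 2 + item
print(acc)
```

item=5: not <5
item=3: <5, acc = 0*2+3 = 3
item=-1: <5, acc = 3*2+(-1) = 5
item=-1: <5, acc = 5*2+(-1) = 9
item=9: not <5
item=-2: <5, acc = 9*2+(-2) = 16
item=3: <5, acc = 16*2+3 = 35

35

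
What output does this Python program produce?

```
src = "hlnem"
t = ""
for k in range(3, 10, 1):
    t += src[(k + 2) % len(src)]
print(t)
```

hlnemhl

k=3: add src[0]='h' → 'h'
k=4: add src[1]='l' → 'hl'
k=5: add src[2]='n' → 'hln'
k=6: add src[3]='e' → 'hlne'
k=7: add src[4]='m' → 'hlnem'
k=8: add src[0]='h' → 'hlnemh'
k=9: add src[1]='l' → 'hlnemhl'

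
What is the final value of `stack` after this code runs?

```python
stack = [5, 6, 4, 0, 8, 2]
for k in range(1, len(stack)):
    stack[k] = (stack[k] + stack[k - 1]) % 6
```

k=1: stack[1] = (6+5)%6 = 5 → [5, 5, 4, 0, 8, 2]
k=2: stack[2] = (4+5)%6 = 3 → [5, 5, 3, 0, 8, 2]
k=3: stack[3] = (0+3)%6 = 3 → [5, 5, 3, 3, 8, 2]
k=4: stack[4] = (8+3)%6 = 5 → [5, 5, 3, 3, 5, 2]
k=5: stack[5] = (2+5)%6 = 1 → [5, 5, 3, 3, 5, 1]

[5, 5, 3, 3, 5, 1]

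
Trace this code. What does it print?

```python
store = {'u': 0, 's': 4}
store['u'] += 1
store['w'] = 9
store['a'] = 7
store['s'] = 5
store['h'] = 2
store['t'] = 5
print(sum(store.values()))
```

29

store['u'] = 0+1 = 1 → {'u': 1, 's': 4}
store['w'] = 9 → {'u': 1, 's': 4, 'w': 9}
store['a'] = 7 → {'u': 1, 's': 4, 'w': 9, 'a': 7}
store['s'] = 5 → {'u': 1, 's': 5, 'w': 9, 'a': 7}
store['h'] = 2 → {'u': 1, 's': 5, 'w': 9, 'a': 7, 'h': 2}
store['t'] = 5 → {'u': 1, 's': 5, 'w': 9, 'a': 7, 'h': 2, 't': 5}
sum of values = 29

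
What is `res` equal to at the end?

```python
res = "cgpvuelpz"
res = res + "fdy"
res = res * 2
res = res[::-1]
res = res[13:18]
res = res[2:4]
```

+ 'fdy' → 'cgpvuelpzfdy'
repeat ×2 → 'cgpvuelpzfdycgpvuelpzfdy'
reverse → 'ydfzpleuvpgcydfzpleuvpgc'
slice [13:18] → 'dfzpl'
slice [2:4] → 'zp'

'zp'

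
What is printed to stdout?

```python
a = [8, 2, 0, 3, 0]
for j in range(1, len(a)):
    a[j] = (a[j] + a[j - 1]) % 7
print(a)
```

j=1: a[1] = (2+8)%7 = 3 → [8, 3, 0, 3, 0]
j=2: a[2] = (0+3)%7 = 3 → [8, 3, 3, 3, 0]
j=3: a[3] = (3+3)%7 = 6 → [8, 3, 3, 6, 0]
j=4: a[4] = (0+6)%7 = 6 → [8, 3, 3, 6, 6]

[8, 3, 3, 6, 6]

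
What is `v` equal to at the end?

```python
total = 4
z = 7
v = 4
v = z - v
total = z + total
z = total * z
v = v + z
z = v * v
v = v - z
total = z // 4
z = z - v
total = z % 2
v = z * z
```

161798400

v = 7-4 = 3
total = 7+4 = 11
z = 11*7 = 77
v = 3+77 = 80
z = 80*80 = 6400
v = 80-6400 = -6320
total = 6400//4 = 1600
z = 6400-(-6320) = 12720
total = 12720%2 = 0
v = 12720*12720 = 161798400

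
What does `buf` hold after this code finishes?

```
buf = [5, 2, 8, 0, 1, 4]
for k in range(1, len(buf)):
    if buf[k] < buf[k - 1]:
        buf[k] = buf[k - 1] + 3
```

k=1: 2<5, buf[1] = 5+3 = 8 → [5, 8, 8, 0, 1, 4]
k=2: 8>=8, unchanged → [5, 8, 8, 0, 1, 4]
k=3: 0<8, buf[3] = 8+3 = 11 → [5, 8, 8, 11, 1, 4]
k=4: 1<11, buf[4] = 11+3 = 14 → [5, 8, 8, 11, 14, 4]
k=5: 4<14, buf[5] = 14+3 = 17 → [5, 8, 8, 11, 14, 17]

[5, 8, 8, 11, 14, 17]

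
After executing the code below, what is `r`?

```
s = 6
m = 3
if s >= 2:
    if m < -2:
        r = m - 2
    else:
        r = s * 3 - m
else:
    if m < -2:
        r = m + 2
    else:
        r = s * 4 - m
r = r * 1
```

15

s=6, m=3
s >= 2 is True; m < -2 is False
→ r = s * 3 - m = 15
r = 15*1 = 15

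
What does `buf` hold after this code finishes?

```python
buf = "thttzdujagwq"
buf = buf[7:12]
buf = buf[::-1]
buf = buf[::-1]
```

'jagwq'

slice [7:12] → 'jagwq'
reverse → 'qwgaj'
reverse → 'jagwq'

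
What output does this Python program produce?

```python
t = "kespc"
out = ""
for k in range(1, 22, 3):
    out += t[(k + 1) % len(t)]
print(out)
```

skpecsk

k=1: add t[2]='s' → 's'
k=4: add t[0]='k' → 'sk'
k=7: add t[3]='p' → 'skp'
k=10: add t[1]='e' → 'skpe'
k=13: add t[4]='c' → 'skpec'
k=16: add t[2]='s' → 'skpecs'
k=19: add t[0]='k' → 'skpecsk'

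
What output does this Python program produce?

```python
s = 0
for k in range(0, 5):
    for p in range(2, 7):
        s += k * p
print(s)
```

k=0,p=2: s = 0+0 = 0
k=0,p=3: s = 0+0 = 0
k=0,p=4: s = 0+0 = 0
k=0,p=5: s = 0+0 = 0
k=0,p=6: s = 0+0 = 0
k=1,p=2: s = 0+2 = 2
k=1,p=3: s = 2+3 = 5
k=1,p=4: s = 5+4 = 9
k=1,p=5: s = 9+5 = 14
k=1,p=6: s = 14+6 = 20
k=2,p=2: s = 20+4 = 24
k=2,p=3: s = 24+6 = 30
k=2,p=4: s = 30+8 = 38
k=2,p=5: s = 38+10 = 48
k=2,p=6: s = 48+12 = 60
k=3,p=2: s = 60+6 = 66
k=3,p=3: s = 66+9 = 75
k=3,p=4: s = 75+12 = 87
k=3,p=5: s = 87+15 = 102
k=3,p=6: s = 102+18 = 120
k=4,p=2: s = 120+8 = 128
k=4,p=3: s = 128+12 = 140
k=4,p=4: s = 140+16 = 156
k=4,p=5: s = 156+20 = 176
k=4,p=6: s = 176+24 = 200

200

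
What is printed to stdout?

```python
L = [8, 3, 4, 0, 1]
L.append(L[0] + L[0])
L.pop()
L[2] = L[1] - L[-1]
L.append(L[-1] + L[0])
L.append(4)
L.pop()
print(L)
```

[8, 3, 2, 0, 1, 9]

append L[0]+L[0] = 8+8 = 16 → [8, 3, 4, 0, 1, 16]
pop() removes 16 → [8, 3, 4, 0, 1]
L[2] = L[1]-L[-1] = 3-1 = 2 → [8, 3, 2, 0, 1]
append L[-1]+L[0] = 1+8 = 9 → [8, 3, 2, 0, 1, 9]
append 4 → [8, 3, 2, 0, 1, 9, 4]
pop() removes 4 → [8, 3, 2, 0, 1, 9]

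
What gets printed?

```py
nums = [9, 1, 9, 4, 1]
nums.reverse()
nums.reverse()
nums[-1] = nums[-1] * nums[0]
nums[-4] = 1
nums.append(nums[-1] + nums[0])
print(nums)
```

[9, 1, 9, 4, 9, 18]

reverse → [1, 4, 9, 1, 9]
reverse → [9, 1, 9, 4, 1]
nums[-1] = nums[-1]*nums[0] = 1*9 = 9 → [9, 1, 9, 4, 9]
nums[-4] = 1 → [9, 1, 9, 4, 9]
append nums[-1]+nums[0] = 9+9 = 18 → [9, 1, 9, 4, 9, 18]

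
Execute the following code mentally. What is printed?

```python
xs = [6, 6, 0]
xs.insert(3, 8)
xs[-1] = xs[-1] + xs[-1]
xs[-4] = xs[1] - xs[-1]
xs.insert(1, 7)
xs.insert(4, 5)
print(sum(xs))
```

insert 8 at 3 → [6, 6, 0, 8]
xs[-1] = xs[-1]+xs[-1] = 8+8 = 16 → [6, 6, 0, 16]
xs[-4] = xs[1]-xs[-1] = 6-16 = -10 → [-10, 6, 0, 16]
insert 7 at 1 → [-10, 7, 6, 0, 16]
insert 5 at 4 → [-10, 7, 6, 0, 5, 16]
sum = 24

24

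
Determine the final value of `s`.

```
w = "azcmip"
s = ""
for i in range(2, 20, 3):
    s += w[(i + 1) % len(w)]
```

i=2: add w[3]='m' → 'm'
i=5: add w[0]='a' → 'ma'
i=8: add w[3]='m' → 'mam'
i=11: add w[0]='a' → 'mama'
i=14: add w[3]='m' → 'mamam'
i=17: add w[0]='a' → 'mamama'

'mamama'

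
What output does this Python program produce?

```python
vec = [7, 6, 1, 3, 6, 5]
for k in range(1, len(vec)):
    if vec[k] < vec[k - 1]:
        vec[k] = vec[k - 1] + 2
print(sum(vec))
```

k=1: 6<7, vec[1] = 7+2 = 9 → [7, 9, 1, 3, 6, 5]
k=2: 1<9, vec[2] = 9+2 = 11 → [7, 9, 11, 3, 6, 5]
k=3: 3<11, vec[3] = 11+2 = 13 → [7, 9, 11, 13, 6, 5]
k=4: 6<13, vec[4] = 13+2 = 15 → [7, 9, 11, 13, 15, 5]
k=5: 5<15, vec[5] = 15+2 = 17 → [7, 9, 11, 13, 15, 17]
sum = 72

72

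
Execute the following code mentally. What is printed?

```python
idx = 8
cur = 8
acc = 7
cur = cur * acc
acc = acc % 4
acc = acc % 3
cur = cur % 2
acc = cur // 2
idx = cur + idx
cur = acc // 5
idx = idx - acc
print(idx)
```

8

cur = 8*7 = 56
acc = 7%4 = 3
acc = 3%3 = 0
cur = 56%2 = 0
acc = 0//2 = 0
idx = 0+8 = 8
cur = 0//5 = 0
idx = 8-0 = 8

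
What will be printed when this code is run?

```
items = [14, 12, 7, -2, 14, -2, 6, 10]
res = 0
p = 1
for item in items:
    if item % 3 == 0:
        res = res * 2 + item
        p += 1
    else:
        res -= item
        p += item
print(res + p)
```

-26

item=14: not %3==0, res = 0-14 = -14; p=15
item=12: %3==0, res = (-14)*2+12 = -16; p=16
item=7: not %3==0, res = (-16)-7 = -23; p=23
item=-2: not %3==0, res = (-23)-(-2) = -21; p=21
item=14: not %3==0, res = (-21)-14 = -35; p=35
item=-2: not %3==0, res = (-35)-(-2) = -33; p=33
item=6: %3==0, res = (-33)*2+6 = -60; p=34
item=10: not %3==0, res = (-60)-10 = -70; p=44
res+p = (-70)+44 = -26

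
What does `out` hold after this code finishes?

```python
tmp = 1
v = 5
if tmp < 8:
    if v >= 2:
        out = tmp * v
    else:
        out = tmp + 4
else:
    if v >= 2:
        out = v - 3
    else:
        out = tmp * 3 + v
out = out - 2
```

tmp=1, v=5
tmp < 8 is True; v >= 2 is True
→ out = tmp * v = 5
out = 5-2 = 3

3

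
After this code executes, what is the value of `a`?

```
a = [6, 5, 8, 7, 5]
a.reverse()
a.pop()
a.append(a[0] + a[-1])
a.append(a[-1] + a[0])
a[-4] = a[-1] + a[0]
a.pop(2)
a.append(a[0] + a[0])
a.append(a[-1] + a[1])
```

[5, 7, 5, 10, 15, 10, 17]

reverse → [5, 7, 8, 5, 6]
pop() removes 6 → [5, 7, 8, 5]
append a[0]+a[-1] = 5+5 = 10 → [5, 7, 8, 5, 10]
append a[-1]+a[0] = 10+5 = 15 → [5, 7, 8, 5, 10, 15]
a[-4] = a[-1]+a[0] = 15+5 = 20 → [5, 7, 20, 5, 10, 15]
pop(2) removes 20 → [5, 7, 5, 10, 15]
append a[0]+a[0] = 5+5 = 10 → [5, 7, 5, 10, 15, 10]
append a[-1]+a[1] = 10+7 = 17 → [5, 7, 5, 10, 15, 10, 17]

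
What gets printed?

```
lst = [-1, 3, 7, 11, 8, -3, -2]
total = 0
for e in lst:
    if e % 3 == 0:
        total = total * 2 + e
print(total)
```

3

e=-1: not %3==0
e=3: %3==0, total = 0*2+3 = 3
e=7: not %3==0
e=11: not %3==0
e=8: not %3==0
e=-3: %3==0, total = 3*2+(-3) = 3
e=-2: not %3==0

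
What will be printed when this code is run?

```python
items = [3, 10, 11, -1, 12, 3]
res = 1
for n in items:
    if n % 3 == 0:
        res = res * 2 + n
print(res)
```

47

n=3: %3==0, res = 1*2+3 = 5
n=10: not %3==0
n=11: not %3==0
n=-1: not %3==0
n=12: %3==0, res = 5*2+12 = 22
n=3: %3==0, res = 22*2+3 = 47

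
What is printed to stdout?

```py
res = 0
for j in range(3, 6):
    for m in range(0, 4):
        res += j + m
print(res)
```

66

j=3,m=0: res = 0+3 = 3
j=3,m=1: res = 3+4 = 7
j=3,m=2: res = 7+5 = 12
j=3,m=3: res = 12+6 = 18
j=4,m=0: res = 18+4 = 22
j=4,m=1: res = 22+5 = 27
j=4,m=2: res = 27+6 = 33
j=4,m=3: res = 33+7 = 40
j=5,m=0: res = 40+5 = 45
j=5,m=1: res = 45+6 = 51
j=5,m=2: res = 51+7 = 58
j=5,m=3: res = 58+8 = 66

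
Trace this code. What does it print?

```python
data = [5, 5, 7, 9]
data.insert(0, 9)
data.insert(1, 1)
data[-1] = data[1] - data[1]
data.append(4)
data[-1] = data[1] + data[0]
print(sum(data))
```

insert 9 at 0 → [9, 5, 5, 7, 9]
insert 1 at 1 → [9, 1, 5, 5, 7, 9]
data[-1] = data[1]-data[1] = 1-1 = 0 → [9, 1, 5, 5, 7, 0]
append 4 → [9, 1, 5, 5, 7, 0, 4]
data[-1] = data[1]+data[0] = 1+9 = 10 → [9, 1, 5, 5, 7, 0, 10]
sum = 37

37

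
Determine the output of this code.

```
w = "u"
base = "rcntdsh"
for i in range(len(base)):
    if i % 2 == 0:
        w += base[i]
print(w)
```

i=0: add 'r' → 'ur'
i=1: skip
i=2: add 'n' → 'urn'
i=3: skip
i=4: add 'd' → 'urnd'
i=5: skip
i=6: add 'h' → 'urndh'

urndh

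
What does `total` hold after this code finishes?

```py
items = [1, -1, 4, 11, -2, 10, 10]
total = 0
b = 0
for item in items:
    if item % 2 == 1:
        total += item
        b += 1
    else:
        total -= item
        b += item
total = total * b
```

-275

item=1: odd, total = 0+1 = 1; b=1
item=-1: odd, total = 1+(-1) = 0; b=2
item=4: not odd, total = 0-4 = -4; b=6
item=11: odd, total = (-4)+11 = 7; b=7
item=-2: not odd, total = 7-(-2) = 9; b=5
item=10: not odd, total = 9-10 = -1; b=15
item=10: not odd, total = (-1)-10 = -11; b=25
total*b = (-11)*25 = -275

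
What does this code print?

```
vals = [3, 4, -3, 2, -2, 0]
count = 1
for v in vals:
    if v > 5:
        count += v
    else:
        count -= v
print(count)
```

-3

v=3: not >5, count = 1-3 = -2
v=4: not >5, count = (-2)-4 = -6
v=-3: not >5, count = (-6)-(-3) = -3
v=2: not >5, count = (-3)-2 = -5
v=-2: not >5, count = (-5)-(-2) = -3
v=0: not >5, count = (-3)-0 = -3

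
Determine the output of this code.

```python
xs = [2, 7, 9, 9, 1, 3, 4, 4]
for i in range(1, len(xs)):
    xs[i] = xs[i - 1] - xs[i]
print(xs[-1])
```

-35

i=1: xs[1] = 2-7 = -5 → [2, -5, 9, 9, 1, 3, 4, 4]
i=2: xs[2] = (-5)-9 = -14 → [2, -5, -14, 9, 1, 3, 4, 4]
i=3: xs[3] = (-14)-9 = -23 → [2, -5, -14, -23, 1, 3, 4, 4]
i=4: xs[4] = (-23)-1 = -24 → [2, -5, -14, -23, -24, 3, 4, 4]
i=5: xs[5] = (-24)-3 = -27 → [2, -5, -14, -23, -24, -27, 4, 4]
i=6: xs[6] = (-27)-4 = -31 → [2, -5, -14, -23, -24, -27, -31, 4]
i=7: xs[7] = (-31)-4 = -35 → [2, -5, -14, -23, -24, -27, -31, -35]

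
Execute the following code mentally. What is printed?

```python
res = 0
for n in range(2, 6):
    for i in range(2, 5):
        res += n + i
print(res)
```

78

n=2,i=2: res = 0+4 = 4
n=2,i=3: res = 4+5 = 9
n=2,i=4: res = 9+6 = 15
n=3,i=2: res = 15+5 = 20
n=3,i=3: res = 20+6 = 26
n=3,i=4: res = 26+7 = 33
n=4,i=2: res = 33+6 = 39
n=4,i=3: res = 39+7 = 46
n=4,i=4: res = 46+8 = 54
n=5,i=2: res = 54+7 = 61
n=5,i=3: res = 61+8 = 69
n=5,i=4: res = 69+9 = 78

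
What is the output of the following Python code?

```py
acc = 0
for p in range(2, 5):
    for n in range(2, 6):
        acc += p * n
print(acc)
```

126

p=2,n=2: acc = 0+4 = 4
p=2,n=3: acc = 4+6 = 10
p=2,n=4: acc = 10+8 = 18
p=2,n=5: acc = 18+10 = 28
p=3,n=2: acc = 28+6 = 34
p=3,n=3: acc = 34+9 = 43
p=3,n=4: acc = 43+12 = 55
p=3,n=5: acc = 55+15 = 70
p=4,n=2: acc = 70+8 = 78
p=4,n=3: acc = 78+12 = 90
p=4,n=4: acc = 90+16 = 106
p=4,n=5: acc = 106+20 = 126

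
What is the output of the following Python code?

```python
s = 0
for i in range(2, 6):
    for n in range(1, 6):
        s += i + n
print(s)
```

i=2,n=1: s = 0+3 = 3
i=2,n=2: s = 3+4 = 7
i=2,n=3: s = 7+5 = 12
i=2,n=4: s = 12+6 = 18
i=2,n=5: s = 18+7 = 25
i=3,n=1: s = 25+4 = 29
i=3,n=2: s = 29+5 = 34
i=3,n=3: s = 34+6 = 40
i=3,n=4: s = 40+7 = 47
i=3,n=5: s = 47+8 = 55
i=4,n=1: s = 55+5 = 60
i=4,n=2: s = 60+6 = 66
i=4,n=3: s = 66+7 = 73
i=4,n=4: s = 73+8 = 81
i=4,n=5: s = 81+9 = 90
i=5,n=1: s = 90+6 = 96
i=5,n=2: s = 96+7 = 103
i=5,n=3: s = 103+8 = 111
i=5,n=4: s = 111+9 = 120
i=5,n=5: s = 120+10 = 130

130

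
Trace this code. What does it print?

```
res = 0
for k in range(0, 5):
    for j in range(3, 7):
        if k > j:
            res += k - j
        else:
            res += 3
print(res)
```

k=0,j=3: not 0>3, res = 0+3 = 3
k=0,j=4: not 0>4, res = 3+3 = 6
k=0,j=5: not 0>5, res = 6+3 = 9
k=0,j=6: not 0>6, res = 9+3 = 12
k=1,j=3: not 1>3, res = 12+3 = 15
k=1,j=4: not 1>4, res = 15+3 = 18
k=1,j=5: not 1>5, res = 18+3 = 21
k=1,j=6: not 1>6, res = 21+3 = 24
k=2,j=3: not 2>3, res = 24+3 = 27
k=2,j=4: not 2>4, res = 27+3 = 30
k=2,j=5: not 2>5, res = 30+3 = 33
k=2,j=6: not 2>6, res = 33+3 = 36
k=3,j=3: not 3>3, res = 36+3 = 39
k=3,j=4: not 3>4, res = 39+3 = 42
k=3,j=5: not 3>5, res = 42+3 = 45
k=3,j=6: not 3>6, res = 45+3 = 48
k=4,j=3: 4>3, res = 48+1 = 49
k=4,j=4: not 4>4, res = 49+3 = 52
k=4,j=5: not 4>5, res = 52+3 = 55
k=4,j=6: not 4>6, res = 55+3 = 58

58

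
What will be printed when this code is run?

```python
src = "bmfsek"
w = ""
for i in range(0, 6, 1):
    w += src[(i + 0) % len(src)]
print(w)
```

i=0: add src[0]='b' → 'b'
i=1: add src[1]='m' → 'bm'
i=2: add src[2]='f' → 'bmf'
i=3: add src[3]='s' → 'bmfs'
i=4: add src[4]='e' → 'bmfse'
i=5: add src[5]='k' → 'bmfsek'

bmfsek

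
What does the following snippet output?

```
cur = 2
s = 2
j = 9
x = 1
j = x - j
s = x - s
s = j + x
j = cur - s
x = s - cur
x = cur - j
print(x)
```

-7

j = 1-9 = -8
s = 1-2 = -1
s = (-8)+1 = -7
j = 2-(-7) = 9
x = (-7)-2 = -9
x = 2-9 = -7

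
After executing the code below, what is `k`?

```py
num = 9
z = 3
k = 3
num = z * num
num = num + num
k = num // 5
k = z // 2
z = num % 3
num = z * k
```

1

num = 3*9 = 27
num = 27+27 = 54
k = 54//5 = 10
k = 3//2 = 1
z = 54%3 = 0
num = 0*1 = 0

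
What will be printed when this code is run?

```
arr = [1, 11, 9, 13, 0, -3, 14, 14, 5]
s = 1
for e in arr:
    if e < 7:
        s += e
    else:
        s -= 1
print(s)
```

-1

e=1: <7, s = 1+1 = 2
e=11: not <7, s = 2-1 = 1
e=9: not <7, s = 1-1 = 0
e=13: not <7, s = 0-1 = -1
e=0: <7, s = (-1)+0 = -1
e=-3: <7, s = (-1)+(-3) = -4
e=14: not <7, s = (-4)-1 = -5
e=14: not <7, s = (-5)-1 = -6
e=5: <7, s = (-6)+5 = -1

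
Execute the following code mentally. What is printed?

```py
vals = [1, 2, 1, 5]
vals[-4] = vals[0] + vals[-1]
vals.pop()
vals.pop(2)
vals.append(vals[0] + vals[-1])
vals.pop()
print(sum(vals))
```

vals[-4] = vals[0]+vals[-1] = 1+5 = 6 → [6, 2, 1, 5]
pop() removes 5 → [6, 2, 1]
pop(2) removes 1 → [6, 2]
append vals[0]+vals[-1] = 6+2 = 8 → [6, 2, 8]
pop() removes 8 → [6, 2]
sum = 8

8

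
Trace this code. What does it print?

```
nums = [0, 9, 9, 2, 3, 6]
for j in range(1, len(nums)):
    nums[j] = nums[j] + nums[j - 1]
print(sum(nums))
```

j=1: nums[1] = 9+0 = 9 → [0, 9, 9, 2, 3, 6]
j=2: nums[2] = 9+9 = 18 → [0, 9, 18, 2, 3, 6]
j=3: nums[3] = 2+18 = 20 → [0, 9, 18, 20, 3, 6]
j=4: nums[4] = 3+20 = 23 → [0, 9, 18, 20, 23, 6]
j=5: nums[5] = 6+23 = 29 → [0, 9, 18, 20, 23, 29]
sum = 99

99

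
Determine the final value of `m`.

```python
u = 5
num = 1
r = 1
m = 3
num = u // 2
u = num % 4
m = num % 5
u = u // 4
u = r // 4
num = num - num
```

2

num = 5//2 = 2
u = 2%4 = 2
m = 2%5 = 2
u = 2//4 = 0
u = 1//4 = 0
num = 2-2 = 0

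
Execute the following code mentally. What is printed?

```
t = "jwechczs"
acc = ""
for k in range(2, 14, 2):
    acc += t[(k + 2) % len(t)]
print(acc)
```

k=2: add t[4]='h' → 'h'
k=4: add t[6]='z' → 'hz'
k=6: add t[0]='j' → 'hzj'
k=8: add t[2]='e' → 'hzje'
k=10: add t[4]='h' → 'hzjeh'
k=12: add t[6]='z' → 'hzjehz'

hzjehz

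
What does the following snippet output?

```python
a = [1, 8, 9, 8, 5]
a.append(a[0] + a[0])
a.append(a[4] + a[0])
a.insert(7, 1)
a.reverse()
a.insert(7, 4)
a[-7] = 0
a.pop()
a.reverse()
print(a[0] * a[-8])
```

16

append a[0]+a[0] = 1+1 = 2 → [1, 8, 9, 8, 5, 2]
append a[4]+a[0] = 5+1 = 6 → [1, 8, 9, 8, 5, 2, 6]
insert 1 at 7 → [1, 8, 9, 8, 5, 2, 6, 1]
reverse → [1, 6, 2, 5, 8, 9, 8, 1]
insert 4 at 7 → [1, 6, 2, 5, 8, 9, 8, 4, 1]
a[-7] = 0 → [1, 6, 0, 5, 8, 9, 8, 4, 1]
pop() removes 1 → [1, 6, 0, 5, 8, 9, 8, 4]
reverse → [4, 8, 9, 8, 5, 0, 6, 1]
a[0]*a[-8] = 4*4 = 16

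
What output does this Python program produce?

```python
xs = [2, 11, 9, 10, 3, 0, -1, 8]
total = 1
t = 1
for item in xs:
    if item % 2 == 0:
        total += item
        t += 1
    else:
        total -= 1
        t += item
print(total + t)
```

44

item=2: even, total = 1+2 = 3; t=2
item=11: not even, total = 3-1 = 2; t=13
item=9: not even, total = 2-1 = 1; t=22
item=10: even, total = 1+10 = 11; t=23
item=3: not even, total = 11-1 = 10; t=26
item=0: even, total = 10+0 = 10; t=27
item=-1: not even, total = 10-1 = 9; t=26
item=8: even, total = 9+8 = 17; t=27
total+t = 17+27 = 44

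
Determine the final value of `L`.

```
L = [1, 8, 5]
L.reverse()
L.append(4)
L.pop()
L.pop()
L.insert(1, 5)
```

[5, 5, 8]

reverse → [5, 8, 1]
append 4 → [5, 8, 1, 4]
pop() removes 4 → [5, 8, 1]
pop() removes 1 → [5, 8]
insert 5 at 1 → [5, 5, 8]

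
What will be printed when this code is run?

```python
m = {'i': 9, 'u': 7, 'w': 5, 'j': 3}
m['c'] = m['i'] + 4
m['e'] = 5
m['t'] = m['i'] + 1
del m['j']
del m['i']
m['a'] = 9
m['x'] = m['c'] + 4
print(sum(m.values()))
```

66

m['c'] = m['i']+4 = 13 → {'i': 9, 'u': 7, 'w': 5, 'j': 3, 'c': 13}
m['e'] = 5 → {'i': 9, 'u': 7, 'w': 5, 'j': 3, 'c': 13, 'e': 5}
m['t'] = m['i']+1 = 10 → {'i': 9, 'u': 7, 'w': 5, 'j': 3, 'c': 13, 'e': 5, 't': 10}
del 'j' → {'i': 9, 'u': 7, 'w': 5, 'c': 13, 'e': 5, 't': 10}
del 'i' → {'u': 7, 'w': 5, 'c': 13, 'e': 5, 't': 10}
m['a'] = 9 → {'u': 7, 'w': 5, 'c': 13, 'e': 5, 't': 10, 'a': 9}
m['x'] = m['c']+4 = 17 → {'u': 7, 'w': 5, 'c': 13, 'e': 5, 't': 10, 'a': 9, 'x': 17}
sum of values = 66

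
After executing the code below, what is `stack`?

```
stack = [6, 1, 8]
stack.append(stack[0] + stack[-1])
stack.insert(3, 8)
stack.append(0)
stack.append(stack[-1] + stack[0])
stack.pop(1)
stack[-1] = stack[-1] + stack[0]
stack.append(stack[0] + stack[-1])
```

append stack[0]+stack[-1] = 6+8 = 14 → [6, 1, 8, 14]
insert 8 at 3 → [6, 1, 8, 8, 14]
append 0 → [6, 1, 8, 8, 14, 0]
append stack[-1]+stack[0] = 0+6 = 6 → [6, 1, 8, 8, 14, 0, 6]
pop(1) removes 1 → [6, 8, 8, 14, 0, 6]
stack[-1] = stack[-1]+stack[0] = 6+6 = 12 → [6, 8, 8, 14, 0, 12]
append stack[0]+stack[-1] = 6+12 = 18 → [6, 8, 8, 14, 0, 12, 18]

[6, 8, 8, 14, 0, 12, 18]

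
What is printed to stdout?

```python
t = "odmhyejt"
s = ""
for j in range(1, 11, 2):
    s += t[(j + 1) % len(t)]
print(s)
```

j=1: add t[2]='m' → 'm'
j=3: add t[4]='y' → 'my'
j=5: add t[6]='j' → 'myj'
j=7: add t[0]='o' → 'myjo'
j=9: add t[2]='m' → 'myjom'

myjom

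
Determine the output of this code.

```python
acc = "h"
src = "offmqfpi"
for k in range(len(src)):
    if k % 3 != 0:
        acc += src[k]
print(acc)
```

hffqfi

k=0: skip
k=1: add 'f' → 'hf'
k=2: add 'f' → 'hff'
k=3: skip
k=4: add 'q' → 'hffq'
k=5: add 'f' → 'hffqf'
k=6: skip
k=7: add 'i' → 'hffqfi'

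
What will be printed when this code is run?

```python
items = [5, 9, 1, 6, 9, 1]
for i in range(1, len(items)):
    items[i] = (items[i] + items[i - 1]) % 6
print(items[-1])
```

i=1: items[1] = (9+5)%6 = 2 → [5, 2, 1, 6, 9, 1]
i=2: items[2] = (1+2)%6 = 3 → [5, 2, 3, 6, 9, 1]
i=3: items[3] = (6+3)%6 = 3 → [5, 2, 3, 3, 9, 1]
i=4: items[4] = (9+3)%6 = 0 → [5, 2, 3, 3, 0, 1]
i=5: items[5] = (1+0)%6 = 1 → [5, 2, 3, 3, 0, 1]

1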